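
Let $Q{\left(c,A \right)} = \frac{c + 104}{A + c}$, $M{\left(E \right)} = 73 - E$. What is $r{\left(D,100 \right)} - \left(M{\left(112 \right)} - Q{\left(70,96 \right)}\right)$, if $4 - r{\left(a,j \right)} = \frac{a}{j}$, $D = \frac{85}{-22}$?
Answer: $\frac{1610051}{36520} \approx 44.087$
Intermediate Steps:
$D = - \frac{85}{22}$ ($D = 85 \left(- \frac{1}{22}\right) = - \frac{85}{22} \approx -3.8636$)
$r{\left(a,j \right)} = 4 - \frac{a}{j}$
$Q{\left(c,A \right)} = \frac{104 + c}{A + c}$
$r{\left(D,100 \right)} - \left(M{\left(112 \right)} - Q{\left(70,96 \right)}\right) = \left(4 - - \frac{85}{22 \cdot 100}\right) - \left(\left(73 - 112\right) - \frac{104 + 70}{96 + 70}\right) = \left(4 - \left(- \frac{85}{22}\right) \frac{1}{100}\right) - \left(\left(73 - 112\right) - \frac{1}{166} \cdot 174\right) = \left(4 + \frac{17}{440}\right) - \left(-39 - \frac{1}{166} \cdot 174\right) = \frac{1777}{440} - \left(-39 - \frac{87}{83}\right) = \frac{1777}{440} - - \frac{3324}{83} = \frac{1777}{440} + \frac{3324}{83} = \frac{1610051}{36520}$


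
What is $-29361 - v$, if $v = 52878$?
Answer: $-82239$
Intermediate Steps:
$-29361 - v = -29361 - 52878 = -82239$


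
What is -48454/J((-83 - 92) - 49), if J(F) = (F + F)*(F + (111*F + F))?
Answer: -3461/809984 ≈ -0.0042729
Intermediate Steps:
J(F) = 226*F² (J(F) = (2*F)*(F + 112*F) = (2*F)*(113*F) = 226*F²)
-48454/J((-83 - 92) - 49) = -48454*1/(226*((-83 - 92) - 49)²) = -48454*1/(226*(-175 - 49)²) = -48454/(226*(-224)²) = -48454/(226*50176) = -48454/11339776 = -48454*1/11339776 = -3461/809984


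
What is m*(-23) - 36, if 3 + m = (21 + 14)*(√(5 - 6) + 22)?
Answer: -17677 - 805*I ≈ -17677.0 - 805.0*I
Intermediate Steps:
m = 767 + 35*I (m = -3 + (21 + 14)*(√(5 - 6) + 22) = -3 + 35*(√(-1) + 22) = -3 + 35*(I + 22) = -3 + 35*(22 + I) = -3 + (770 + 35*I) = 767 + 35*I ≈ 767.0 + 35.0*I)
m*(-23) - 36 = (767 + 35*I)*(-23) - 36 = (-17641 - 805*I) - 36 = -17677 - 805*I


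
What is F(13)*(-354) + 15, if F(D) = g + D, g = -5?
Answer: -2817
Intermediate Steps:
F(D) = -5 + D
F(13)*(-354) + 15 = (-5 + 13)*(-354) + 15 = 8*(-354) + 15 = -2832 + 15 = -2817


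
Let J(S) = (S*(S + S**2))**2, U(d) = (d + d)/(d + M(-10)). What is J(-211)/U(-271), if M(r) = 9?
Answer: 11450902222601100/271 ≈ 4.2254e+13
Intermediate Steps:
U(d) = 2*d/(9 + d) (U(d) = (d + d)/(d + 9) = (2*d)/(9 + d) = 2*d/(9 + d))
J(S) = S**2*(S + S**2)**2
J(-211)/U(-271) = ((-211)**4*(1 - 211)**2)/((2*(-271)/(9 - 271))) = (1982119441*(-210)**2)/((2*(-271)/(-262))) = (1982119441*44100)/((2*(-271)*(-1/262))) = 87411467348100/(271/131) = 87411467348100*(131/271) = 11450902222601100/271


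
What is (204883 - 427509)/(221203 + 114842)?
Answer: -222626/336045 ≈ -0.66249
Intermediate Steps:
(204883 - 427509)/(221203 + 114842) = -222626/336045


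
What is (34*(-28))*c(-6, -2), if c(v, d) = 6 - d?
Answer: -7616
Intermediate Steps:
(34*(-28))*c(-6, -2) = (34*(-28))*(6 - 1*(-2)) = -952*(6 + 2) = -952*8 = -7616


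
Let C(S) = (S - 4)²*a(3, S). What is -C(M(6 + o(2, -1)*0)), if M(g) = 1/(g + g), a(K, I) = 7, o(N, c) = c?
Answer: -15463/144 ≈ -107.38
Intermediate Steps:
M(g) = 1/(2*g)
C(S) = 7*(-4 + S)² (C(S) = (S - 4)²*7 = (-4 + S)²*7 = 7*(-4 + S)²)
-C(M(6 + o(2, -1)*0)) = -7*(-4 + 1/(2*(6 - 1*0)))² = -7*(-4 + 1/(2*(6 + 0)))² = -7*(-4 + (½)/6)² = -7*(-4 + (½)*(⅙))² = -7*(-4 + 1/12)² = -7*(-47/12)² = -7*2209/144 = -1*15463/144 = -15463/144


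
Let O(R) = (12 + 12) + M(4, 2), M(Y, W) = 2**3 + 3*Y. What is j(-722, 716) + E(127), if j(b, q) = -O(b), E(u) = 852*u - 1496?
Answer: 106664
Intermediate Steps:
M(Y, W) = 8 + 3*Y
O(R) = 44 (O(R) = (12 + 12) + (8 + 3*4) = 24 + (8 + 12) = 24 + 20 = 44)
E(u) = -1496 + 852*u
j(b, q) = -44 (j(b, q) = -1*44 = -44)
j(-722, 716) + E(127) = -44 + (-1496 + 852*127) = -44 + (-1496 + 108204) = -44 + 106708 = 106664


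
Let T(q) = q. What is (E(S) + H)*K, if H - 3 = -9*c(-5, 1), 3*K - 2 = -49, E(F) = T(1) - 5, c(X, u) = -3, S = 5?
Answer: -1222/3 ≈ -407.33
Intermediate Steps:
E(F) = -4 (E(F) = 1 - 5 = -4)
K = -47/3 (K = 2/3 + (1/3)*(-49) = 2/3 - 49/3 = -47/3 ≈ -15.667)
H = 30 (H = 3 - 9*(-3) = 3 + 27 = 30)
(E(S) + H)*K = (-4 + 30)*(-47/3) = 26*(-47/3) = -1222/3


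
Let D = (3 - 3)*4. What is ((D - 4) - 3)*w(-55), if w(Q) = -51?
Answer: 357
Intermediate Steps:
D = 0 (D = 0*4 = 0)
((D - 4) - 3)*w(-55) = ((0 - 4) - 3)*(-51) = (-4 - 3)*(-51) = -7*(-51) = 357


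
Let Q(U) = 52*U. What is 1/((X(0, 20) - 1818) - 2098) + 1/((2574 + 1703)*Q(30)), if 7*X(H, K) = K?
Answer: -5834681/22845338880 ≈ -0.00025540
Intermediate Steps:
X(H, K) = K/7
1/((X(0, 20) - 1818) - 2098) + 1/((2574 + 1703)*Q(30)) = 1/(((⅐)*20 - 1818) - 2098) + 1/((2574 + 1703)*((52*30))) = 1/((20/7 - 1818) - 2098) + 1/(4277*1560) = 1/(-12706/7 - 2098) + (1/4277)*(1/1560) = 1/(-27392/7) + 1/6672120 = -7/27392 + 1/6672120 = -5834681/22845338880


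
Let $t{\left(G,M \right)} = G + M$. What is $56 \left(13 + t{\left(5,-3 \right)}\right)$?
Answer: $840$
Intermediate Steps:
$56 \left(13 + t{\left(5,-3 \right)}\right) = 56 \left(13 + \left(5 - 3\right)\right) = 56 \left(13 + 2\right) = 56 \cdot 15 = 840$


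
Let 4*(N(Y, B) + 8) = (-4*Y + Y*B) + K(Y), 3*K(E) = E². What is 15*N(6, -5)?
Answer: -555/2 ≈ -277.50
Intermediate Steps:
K(E) = E²/3
N(Y, B) = -8 - Y + Y²/12 + B*Y/4 (N(Y, B) = -8 + ((-4*Y + Y*B) + Y²/3)/4 = -8 + ((-4*Y + B*Y) + Y²/3)/4 = -8 + (-4*Y + Y²/3 + B*Y)/4 = -8 + (-Y + Y²/12 + B*Y/4) = -8 - Y + Y²/12 + B*Y/4)
15*N(6, -5) = 15*(-8 - 1*6 + (1/12)*6² + (¼)*(-5)*6) = 15*(-8 - 6 + (1/12)*36 - 15/2) = 15*(-8 - 6 + 3 - 15/2) = 15*(-37/2) = -555/2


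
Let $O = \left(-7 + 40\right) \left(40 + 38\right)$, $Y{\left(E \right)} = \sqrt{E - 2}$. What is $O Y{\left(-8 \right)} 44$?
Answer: $113256 i \sqrt{10} \approx 3.5815 \cdot 10^{5} i$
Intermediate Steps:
$Y{\left(E \right)} = \sqrt{-2 + E}$
$O = 2574$ ($O = 33 \cdot 78 = 2574$)
$O Y{\left(-8 \right)} 44 = 2574 \sqrt{-2 - 8} \cdot 44 = 2574 \sqrt{-10} \cdot 44 = 2574 i \sqrt{10} \cdot 44 = 113256 i \sqrt{10}$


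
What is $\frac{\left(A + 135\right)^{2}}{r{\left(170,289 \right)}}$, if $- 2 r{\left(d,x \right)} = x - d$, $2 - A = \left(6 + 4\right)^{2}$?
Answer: $- \frac{2738}{119} \approx -23.008$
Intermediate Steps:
$A = -98$ ($A = 2 - \left(6 + 4\right)^{2} = 2 - 10^{2} = 2 - 100 = -98$)
$r{\left(d,x \right)} = \frac{d}{2} - \frac{x}{2}$ ($r{\left(d,x \right)} = - \frac{x - d}{2} = \frac{d}{2} - \frac{x}{2}$)
$\frac{\left(A + 135\right)^{2}}{r{\left(170,289 \right)}} = \frac{\left(-98 + 135\right)^{2}}{\frac{1}{2} \cdot 170 - \frac{289}{2}} = \frac{37^{2}}{85 - \frac{289}{2}} = \frac{1369}{- \frac{119}{2}} = 1369 \left(- \frac{2}{119}\right) = - \frac{2738}{119}$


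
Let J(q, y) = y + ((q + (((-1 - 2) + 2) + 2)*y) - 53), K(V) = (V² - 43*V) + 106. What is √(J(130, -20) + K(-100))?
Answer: √14443 ≈ 120.18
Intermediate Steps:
K(V) = 106 + V² - 43*V
J(q, y) = -53 + q + 2*y (J(q, y) = y + ((q + ((-3 + 2) + 2)*y) - 53) = y + ((q + (-1 + 2)*y) - 53) = y + ((q + 1*y) - 53) = y + ((q + y) - 53) = y + (-53 + q + y) = -53 + q + 2*y)
√(J(130, -20) + K(-100)) = √((-53 + 130 + 2*(-20)) + (106 + (-100)² - 43*(-100))) = √((-53 + 130 - 40) + (106 + 10000 + 4300)) = √(37 + 14406) = √14443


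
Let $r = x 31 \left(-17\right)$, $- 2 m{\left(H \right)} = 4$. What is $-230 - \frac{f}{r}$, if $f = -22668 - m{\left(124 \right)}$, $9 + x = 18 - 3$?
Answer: $- \frac{374963}{1581} \approx -237.17$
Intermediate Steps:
$m{\left(H \right)} = -2$ ($m{\left(H \right)} = \left(- \frac{1}{2}\right) 4 = -2$)
$x = 6$ ($x = -9 + \left(18 - 3\right) = -9 + 15 = 6$)
$r = -3162$ ($r = 6 \cdot 31 \left(-17\right) = 186 \left(-17\right) = -3162$)
$f = -22666$ ($f = -22668 - -2 = -22668 + 2 = -22666$)
$-230 - \frac{f}{r} = -230 - - \frac{22666}{-3162} = -230 - \left(-22666\right) \left(- \frac{1}{3162}\right) = -230 - \frac{11333}{1581} = - \frac{374963}{1581}$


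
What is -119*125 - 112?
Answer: -14987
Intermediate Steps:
-119*125 - 112 = -14875 - 112 = -14987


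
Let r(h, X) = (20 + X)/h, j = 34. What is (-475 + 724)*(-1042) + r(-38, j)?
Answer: -4929729/19 ≈ -2.5946e+5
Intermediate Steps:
r(h, X) = (20 + X)/h
(-475 + 724)*(-1042) + r(-38, j) = (-475 + 724)*(-1042) + (20 + 34)/(-38) = 249*(-1042) - 1/38*54 = -259458 - 27/19 = -4929729/19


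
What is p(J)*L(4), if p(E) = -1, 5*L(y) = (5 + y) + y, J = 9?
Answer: -13/5 ≈ -2.6000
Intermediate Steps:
L(y) = 1 + 2*y/5 (L(y) = ((5 + y) + y)/5 = (5 + 2*y)/5 = 1 + 2*y/5)
p(J)*L(4) = -(1 + (⅖)*4) = -(1 + 8/5) = -1*13/5 = -13/5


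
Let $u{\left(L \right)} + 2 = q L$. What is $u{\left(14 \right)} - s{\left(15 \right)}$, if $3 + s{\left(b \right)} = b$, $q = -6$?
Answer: $-98$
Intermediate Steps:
$s{\left(b \right)} = -3 + b$
$u{\left(L \right)} = -2 - 6 L$
$u{\left(14 \right)} - s{\left(15 \right)} = \left(-2 - 84\right) - \left(-3 + 15\right) = \left(-2 - 84\right) - 12 = -86 - 12 = -98$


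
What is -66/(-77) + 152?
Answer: 1070/7 ≈ 152.86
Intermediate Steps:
-66/(-77) + 152 = -1/77*(-66) + 152 = 6/7 + 152 = 1070/7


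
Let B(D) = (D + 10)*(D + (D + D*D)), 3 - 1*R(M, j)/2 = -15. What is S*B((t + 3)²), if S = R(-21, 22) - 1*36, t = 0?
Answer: 0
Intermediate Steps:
R(M, j) = 36 (R(M, j) = 6 - 2*(-15) = 6 + 30 = 36)
B(D) = (10 + D)*(D² + 2*D) (B(D) = (10 + D)*(D + (D + D²)) = (10 + D)*(D² + 2*D))
S = 0 (S = 36 - 1*36 = 36 - 36 = 0)
S*B((t + 3)²) = 0*((0 + 3)²*(20 + ((0 + 3)²)² + 12*(0 + 3)²)) = 0*(3²*(20 + (3²)² + 12*3²)) = 0*(9*(20 + 9² + 12*9)) = 0*(9*(20 + 81 + 108)) = 0*(9*209) = 0*1881 = 0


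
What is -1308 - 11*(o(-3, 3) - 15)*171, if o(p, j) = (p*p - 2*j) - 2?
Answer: 25026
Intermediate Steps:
o(p, j) = -2 + p² - 2*j (o(p, j) = (p² - 2*j) - 2 = -2 + p² - 2*j)
-1308 - 11*(o(-3, 3) - 15)*171 = -1308 - 11*((-2 + (-3)² - 2*3) - 15)*171 = -1308 - 11*((-2 + 9 - 6) - 15)*171 = -1308 - 11*(1 - 15)*171 = -1308 - 11*(-14)*171 = -1308 + 154*171 = -1308 + 26334 = 25026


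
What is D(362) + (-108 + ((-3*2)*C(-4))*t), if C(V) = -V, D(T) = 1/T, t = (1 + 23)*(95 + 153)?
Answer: -51750071/362 ≈ -1.4296e+5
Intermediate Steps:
t = 5952 (t = 24*248 = 5952)
D(362) + (-108 + ((-3*2)*C(-4))*t) = 1/362 + (-108 + ((-3*2)*(-1*(-4)))*5952) = 1/362 + (-108 - 6*4*5952) = 1/362 + (-108 - 24*5952) = 1/362 + (-108 - 142848) = 1/362 - 142956 = -51750071/362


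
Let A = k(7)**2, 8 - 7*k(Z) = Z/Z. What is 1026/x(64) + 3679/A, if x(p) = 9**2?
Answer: 11075/3 ≈ 3691.7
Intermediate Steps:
x(p) = 81
k(Z) = 1 (k(Z) = 8/7 - Z/(7*Z) = 8/7 - 1/7*1 = 8/7 - 1/7 = 1)
A = 1 (A = 1**2 = 1)
1026/x(64) + 3679/A = 1026/81 + 3679/1 = 1026*(1/81) + 3679*1 = 38/3 + 3679 = 11075/3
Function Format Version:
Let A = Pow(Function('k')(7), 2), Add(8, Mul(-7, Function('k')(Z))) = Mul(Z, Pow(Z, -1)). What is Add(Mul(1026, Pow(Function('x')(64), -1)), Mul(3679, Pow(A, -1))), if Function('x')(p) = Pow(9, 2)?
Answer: Rational(11075, 3) ≈ 3691.7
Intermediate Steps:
Function('x')(p) = 81
Function('k')(Z) = 1 (Function('k')(Z) = Add(Rational(8, 7), Mul(Rational(-1, 7), Mul(Z, Pow(Z, -1)))) = Add(Rational(8, 7), Mul(Rational(-1, 7), 1)) = Add(Rational(8, 7), Rational(-1, 7)) = 1)
A = 1 (A = Pow(1, 2) = 1)
Add(Mul(1026, Pow(Function('x')(64), -1)), Mul(3679, Pow(A, -1))) = Add(Mul(1026, Pow(81, -1)), Mul(3679, Pow(1, -1))) = Add(Mul(1026, Rational(1, 81)), Mul(3679, 1)) = Add(Rational(38, 3), 3679) = Rational(11075, 3)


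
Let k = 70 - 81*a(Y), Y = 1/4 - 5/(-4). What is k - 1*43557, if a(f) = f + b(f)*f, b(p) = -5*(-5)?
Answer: -46646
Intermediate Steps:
b(p) = 25
Y = 3/2 (Y = 1*(1/4) - 5*(-1/4) = 1/4 + 5/4 = 3/2 ≈ 1.5000)
a(f) = 26*f (a(f) = f + 25*f = 26*f)
k = -3089 (k = 70 - 2106*3/2 = 70 - 81*39 = 70 - 3159 = -3089)
k - 1*43557 = -3089 - 1*43557 = -3089 - 43557 = -46646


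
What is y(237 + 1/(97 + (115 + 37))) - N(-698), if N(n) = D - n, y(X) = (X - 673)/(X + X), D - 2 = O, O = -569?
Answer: -15570231/118028 ≈ -131.92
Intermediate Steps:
D = -567 (D = 2 - 569 = -567)
y(X) = (-673 + X)/(2*X) (y(X) = (-673 + X)/((2*X)) = (-673 + X)*(1/(2*X)) = (-673 + X)/(2*X))
N(n) = -567 - n
y(237 + 1/(97 + (115 + 37))) - N(-698) = (-673 + (237 + 1/(97 + (115 + 37))))/(2*(237 + 1/(97 + (115 + 37)))) - (-567 - 1*(-698)) = (-673 + (237 + 1/(97 + 152)))/(2*(237 + 1/(97 + 152))) - (-567 + 698) = (-673 + (237 + 1/249))/(2*(237 + 1/249)) - 1*131 = (-673 + (237 + 1/249))/(2*(237 + 1/249)) - 131 = (-673 + 59014/249)/(2*(59014/249)) - 131 = (½)*(249/59014)*(-108563/249) - 131 = -108563/118028 - 131 = -15570231/118028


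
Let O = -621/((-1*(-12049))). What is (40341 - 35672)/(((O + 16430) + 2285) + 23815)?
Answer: 56256781/512443349 ≈ 0.10978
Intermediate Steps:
O = -621/12049 ≈ -0.051540
(40341 - 35672)/(((O + 16430) + 2285) + 23815) = (40341 - 35672)/(((-621/12049 + 16430) + 2285) + 23815) = 4669/((197964449/12049 + 2285) + 23815) = 4669/(225496414/12049 + 23815) = 4669/(512443349/12049) = 4669*(12049/512443349) = 56256781/512443349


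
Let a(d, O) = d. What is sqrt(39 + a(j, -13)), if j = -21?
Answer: 3*sqrt(2) ≈ 4.2426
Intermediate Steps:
sqrt(39 + a(j, -13)) = sqrt(39 - 21) = sqrt(18) = 3*sqrt(2)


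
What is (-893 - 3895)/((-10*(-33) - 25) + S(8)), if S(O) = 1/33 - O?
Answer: -79002/4901 ≈ -16.120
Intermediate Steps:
S(O) = 1/33 - O
(-893 - 3895)/((-10*(-33) - 25) + S(8)) = (-893 - 3895)/((-10*(-33) - 25) + (1/33 - 1*8)) = -4788/((330 - 25) + (1/33 - 8)) = -4788/(305 - 263/33) = -4788/9802/33 = -4788*33/9802 = -79002/4901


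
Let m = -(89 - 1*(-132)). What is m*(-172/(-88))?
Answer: -9503/22 ≈ -431.95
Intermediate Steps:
m = -221 (m = -(89 + 132) = -1*221 = -221)
m*(-172/(-88)) = -(-38012)/(-88) = -(-38012)*(-1)/88 = -221*43/22 = -9503/22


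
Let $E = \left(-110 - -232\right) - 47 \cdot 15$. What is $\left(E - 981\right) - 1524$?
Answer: $-3088$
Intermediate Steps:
$E = -583$ ($E = \left(-110 + 232\right) - 705 = 122 - 705 = -583$)
$\left(E - 981\right) - 1524 = \left(-583 - 981\right) - 1524 = -1564 - 1524 = -3088$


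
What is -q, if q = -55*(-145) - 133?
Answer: -7842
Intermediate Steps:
q = 7842 (q = 7975 - 133 = 7842)
-q = -1*7842 = -7842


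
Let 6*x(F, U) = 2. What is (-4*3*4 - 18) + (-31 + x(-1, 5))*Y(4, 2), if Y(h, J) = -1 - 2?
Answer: 26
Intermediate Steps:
Y(h, J) = -3
x(F, U) = ⅓ (x(F, U) = (⅙)*2 = ⅓)
(-4*3*4 - 18) + (-31 + x(-1, 5))*Y(4, 2) = (-4*3*4 - 18) + (-31 + ⅓)*(-3) = (-12*4 - 18) - 92/3*(-3) = (-48 - 18) + 92 = -66 + 92 = 26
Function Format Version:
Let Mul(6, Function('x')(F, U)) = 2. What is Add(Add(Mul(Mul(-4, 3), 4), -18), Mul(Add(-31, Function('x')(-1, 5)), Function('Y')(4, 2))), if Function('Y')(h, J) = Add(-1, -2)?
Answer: 26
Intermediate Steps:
Function('Y')(h, J) = -3
Function('x')(F, U) = Rational(1, 3) (Function('x')(F, U) = Mul(Rational(1, 6), 2) = Rational(1, 3))
Add(Add(Mul(Mul(-4, 3), 4), -18), Mul(Add(-31, Function('x')(-1, 5)), Function('Y')(4, 2))) = Add(Add(Mul(Mul(-4, 3), 4), -18), Mul(Add(-31, Rational(1, 3)), -3)) = Add(Add(Mul(-12, 4), -18), Mul(Rational(-92, 3), -3)) = Add(Add(-48, -18), 92) = Add(-66, 92) = 26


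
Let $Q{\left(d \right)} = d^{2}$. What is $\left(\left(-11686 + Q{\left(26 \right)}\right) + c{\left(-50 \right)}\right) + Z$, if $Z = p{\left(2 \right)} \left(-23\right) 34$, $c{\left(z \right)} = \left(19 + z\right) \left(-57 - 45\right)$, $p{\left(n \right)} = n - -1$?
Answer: $-10194$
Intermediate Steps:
$p{\left(n \right)} = 1 + n$ ($p{\left(n \right)} = n + 1 = 1 + n$)
$c{\left(z \right)} = -1938 - 102 z$ ($c{\left(z \right)} = \left(19 + z\right) \left(-102\right) = -1938 - 102 z$)
$Z = -2346$ ($Z = \left(1 + 2\right) \left(-23\right) 34 = 3 \left(-23\right) 34 = \left(-69\right) 34 = -2346$)
$\left(\left(-11686 + Q{\left(26 \right)}\right) + c{\left(-50 \right)}\right) + Z = \left(\left(-11686 + 26^{2}\right) - -3162\right) - 2346 = \left(\left(-11686 + 676\right) + \left(-1938 + 5100\right)\right) - 2346 = \left(-11010 + 3162\right) - 2346 = -7848 - 2346 = -10194$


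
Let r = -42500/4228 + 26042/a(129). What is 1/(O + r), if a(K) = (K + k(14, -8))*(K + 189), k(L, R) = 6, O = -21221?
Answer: -22688505/481687067033 ≈ -4.7102e-5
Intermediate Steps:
a(K) = (6 + K)*(189 + K) (a(K) = (K + 6)*(K + 189) = (6 + K)*(189 + K))
r = -214302428/22688505 (r = -42500/4228 + 26042/(1134 + 129² + 195*129) = -42500*1/4228 + 26042/(1134 + 16641 + 25155) = -10625/1057 + 26042/42930 = -10625/1057 + 26042*(1/42930) = -10625/1057 + 13021/21465 = -214302428/22688505 ≈ -9.4454)
1/(O + r) = 1/(-21221 - 214302428/22688505) = 1/(-481687067033/22688505) = -22688505/481687067033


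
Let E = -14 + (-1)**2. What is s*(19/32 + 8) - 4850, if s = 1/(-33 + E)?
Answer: -7139475/1472 ≈ -4850.2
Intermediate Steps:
E = -13 (E = -14 + 1 = -13)
s = -1/46 (s = 1/(-33 - 13) = 1/(-46) = -1/46 ≈ -0.021739)
s*(19/32 + 8) - 4850 = -(19/32 + 8)/46 - 4850 = -1/46*275/32 - 4850 = -275/1472 - 4850 = -7139475/1472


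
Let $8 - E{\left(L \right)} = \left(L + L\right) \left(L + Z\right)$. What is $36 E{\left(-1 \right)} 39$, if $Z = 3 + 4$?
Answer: $28080$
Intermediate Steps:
$Z = 7$
$E{\left(L \right)} = 8 - 2 L \left(7 + L\right)$ ($E{\left(L \right)} = 8 - \left(L + L\right) \left(L + 7\right) = 8 - 2 L \left(7 + L\right)$)
$36 E{\left(-1 \right)} 39 = 36 \left(8 - -14 - 2 \left(-1\right)^{2}\right) 39 = 36 \left(8 + 14 - 2\right) 39 = 36 \cdot 20 \cdot 39 = 720 \cdot 39 = 28080$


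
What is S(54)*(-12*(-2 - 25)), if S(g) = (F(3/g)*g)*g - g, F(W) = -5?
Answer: -4741416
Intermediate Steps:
S(g) = -g - 5*g**2 (S(g) = (-5*g)*g - g = -5*g**2 - g = -g - 5*g**2)
S(54)*(-12*(-2 - 25)) = (54*(-1 - 5*54))*(-12*(-2 - 25)) = (54*(-1 - 270))*(-12*(-27)) = (54*(-271))*324 = -14634*324 = -4741416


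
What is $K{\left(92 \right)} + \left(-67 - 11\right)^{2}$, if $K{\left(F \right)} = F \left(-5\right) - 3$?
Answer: $5621$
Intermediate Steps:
$K{\left(F \right)} = -3 - 5 F$ ($K{\left(F \right)} = - 5 F - 3 = -3 - 5 F$)
$K{\left(92 \right)} + \left(-67 - 11\right)^{2} = \left(-3 - 460\right) + \left(-67 - 11\right)^{2} = \left(-3 - 460\right) + \left(-78\right)^{2} = -463 + 6084 = 5621$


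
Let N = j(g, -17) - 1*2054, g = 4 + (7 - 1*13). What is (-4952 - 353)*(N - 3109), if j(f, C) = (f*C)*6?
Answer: 26307495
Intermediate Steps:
g = -2 (g = 4 + (7 - 13) = 4 - 6 = -2)
j(f, C) = 6*C*f (j(f, C) = (C*f)*6 = 6*C*f)
N = -1850 (N = 6*(-17)*(-2) - 1*2054 = 204 - 2054 = -1850)
(-4952 - 353)*(N - 3109) = (-4952 - 353)*(-1850 - 3109) = -5305*(-4959) = 26307495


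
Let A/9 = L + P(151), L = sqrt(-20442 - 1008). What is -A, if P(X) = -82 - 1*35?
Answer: 1053 - 45*I*sqrt(858) ≈ 1053.0 - 1318.1*I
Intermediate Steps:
P(X) = -117 (P(X) = -82 - 35 = -117)
L = 5*I*sqrt(858) (L = sqrt(-21450) = 5*I*sqrt(858) ≈ 146.46*I)
A = -1053 + 45*I*sqrt(858) (A = 9*(5*I*sqrt(858) - 117) = 9*(-117 + 5*I*sqrt(858)) = -1053 + 45*I*sqrt(858) ≈ -1053.0 + 1318.1*I)
-A = -(-1053 + 45*I*sqrt(858)) = 1053 - 45*I*sqrt(858)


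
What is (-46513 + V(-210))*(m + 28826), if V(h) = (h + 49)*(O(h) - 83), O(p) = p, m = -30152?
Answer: -875160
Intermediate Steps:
V(h) = (-83 + h)*(49 + h) (V(h) = (h + 49)*(h - 83) = (49 + h)*(-83 + h) = (-83 + h)*(49 + h))
(-46513 + V(-210))*(m + 28826) = (-46513 + (-4067 + (-210)**2 - 34*(-210)))*(-30152 + 28826) = (-46513 + (-4067 + 44100 + 7140))*(-1326) = (-46513 + 47173)*(-1326) = 660*(-1326) = -875160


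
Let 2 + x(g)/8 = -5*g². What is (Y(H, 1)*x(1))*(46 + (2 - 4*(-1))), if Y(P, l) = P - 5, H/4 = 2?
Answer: -8736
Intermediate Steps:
H = 8 (H = 4*2 = 8)
Y(P, l) = -5 + P
x(g) = -16 - 40*g² (x(g) = -16 + 8*(-5*g²) = -16 - 40*g²)
(Y(H, 1)*x(1))*(46 + (2 - 4*(-1))) = ((-5 + 8)*(-16 - 40*1²))*(46 + (2 - 4*(-1))) = (3*(-16 - 40*1))*(46 + (2 + 4)) = (3*(-16 - 40))*(46 + 6) = (3*(-56))*52 = -168*52 = -8736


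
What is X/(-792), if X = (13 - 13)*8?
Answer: 0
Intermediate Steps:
X = 0 (X = 0*8 = 0)
X/(-792) = 0/(-792) = 0*(-1/792) = 0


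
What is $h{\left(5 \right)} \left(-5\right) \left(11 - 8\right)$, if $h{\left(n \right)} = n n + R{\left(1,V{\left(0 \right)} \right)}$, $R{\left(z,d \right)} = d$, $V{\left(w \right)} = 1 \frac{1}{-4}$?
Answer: $- \frac{1485}{4} \approx -371.25$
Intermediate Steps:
$V{\left(w \right)} = - \frac{1}{4}$ ($V{\left(w \right)} = 1 \left(- \frac{1}{4}\right) = - \frac{1}{4}$)
$h{\left(n \right)} = - \frac{1}{4} + n^{2}$ ($h{\left(n \right)} = n n - \frac{1}{4} = n^{2} - \frac{1}{4} = - \frac{1}{4} + n^{2}$)
$h{\left(5 \right)} \left(-5\right) \left(11 - 8\right) = \left(- \frac{1}{4} + 5^{2}\right) \left(-5\right) \left(11 - 8\right) = \left(- \frac{1}{4} + 25\right) \left(-5\right) 3 = \frac{99}{4} \left(-5\right) 3 = \left(- \frac{495}{4}\right) 3 = - \frac{1485}{4}$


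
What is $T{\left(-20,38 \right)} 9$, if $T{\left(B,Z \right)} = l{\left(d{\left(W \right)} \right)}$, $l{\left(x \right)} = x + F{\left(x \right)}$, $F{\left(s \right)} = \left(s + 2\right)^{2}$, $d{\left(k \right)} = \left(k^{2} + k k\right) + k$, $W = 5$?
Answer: $29736$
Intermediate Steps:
$d{\left(k \right)} = k + 2 k^{2}$ ($d{\left(k \right)} = \left(k^{2} + k^{2}\right) + k = 2 k^{2} + k = k + 2 k^{2}$)
$F{\left(s \right)} = \left(2 + s\right)^{2}$
$l{\left(x \right)} = x + \left(2 + x\right)^{2}$
$T{\left(B,Z \right)} = 3304$ ($T{\left(B,Z \right)} = 5 \left(1 + 2 \cdot 5\right) + \left(2 + 5 \left(1 + 2 \cdot 5\right)\right)^{2} = 5 \left(1 + 10\right) + \left(2 + 5 \left(1 + 10\right)\right)^{2} = 5 \cdot 11 + \left(2 + 5 \cdot 11\right)^{2} = 55 + \left(2 + 55\right)^{2} = 55 + 57^{2} = 55 + 3249 = 3304$)
$T{\left(-20,38 \right)} 9 = 3304 \cdot 9 = 29736$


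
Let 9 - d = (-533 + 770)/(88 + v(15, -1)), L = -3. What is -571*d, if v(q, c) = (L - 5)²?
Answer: -645801/152 ≈ -4248.7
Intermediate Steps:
v(q, c) = 64 (v(q, c) = (-3 - 5)² = (-8)² = 64)
d = 1131/152 (d = 9 - (-533 + 770)/(88 + 64) = 9 - 237/152 = 1131/152 ≈ 7.4408)
-571*d = -571*1131/152 = -645801/152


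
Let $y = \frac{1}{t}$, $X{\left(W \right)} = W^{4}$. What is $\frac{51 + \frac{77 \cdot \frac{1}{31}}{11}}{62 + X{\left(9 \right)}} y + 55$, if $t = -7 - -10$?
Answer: $\frac{33878233}{615939} \approx 55.003$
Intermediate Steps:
$t = 3$ ($t = -7 + 10 = 3$)
$y = \frac{1}{3} \approx 0.33333$
$\frac{51 + \frac{77 \cdot \frac{1}{31}}{11}}{62 + X{\left(9 \right)}} y + 55 = \frac{51 + \frac{77 \cdot \frac{1}{31}}{11}}{62 + 9^{4}} \cdot \frac{1}{3} + 55 = \frac{51 + 77 \cdot \frac{1}{31} \cdot \frac{1}{11}}{62 + 6561} \cdot \frac{1}{3} + 55 = \frac{51 + \frac{77}{31} \cdot \frac{1}{11}}{6623} \cdot \frac{1}{3} + 55 = \left(51 + \frac{7}{31}\right) \frac{1}{6623} \cdot \frac{1}{3} + 55 = \frac{1588}{31} \cdot \frac{1}{6623} \cdot \frac{1}{3} + 55 = \frac{1588}{205313} \cdot \frac{1}{3} + 55 = \frac{1588}{615939} + 55 = \frac{33878233}{615939}$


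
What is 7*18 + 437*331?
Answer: 144773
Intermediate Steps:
7*18 + 437*331 = 126 + 144647 = 144773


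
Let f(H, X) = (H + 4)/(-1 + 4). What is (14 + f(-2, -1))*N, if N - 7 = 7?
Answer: 616/3 ≈ 205.33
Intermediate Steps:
f(H, X) = 4/3 + H/3 (f(H, X) = (4 + H)/3 = (4 + H)*(⅓) = 4/3 + H/3)
N = 14 (N = 7 + 7 = 14)
(14 + f(-2, -1))*N = (14 + (4/3 + (⅓)*(-2)))*14 = (14 + (4/3 - ⅔))*14 = (14 + ⅔)*14 = (44/3)*14 = 616/3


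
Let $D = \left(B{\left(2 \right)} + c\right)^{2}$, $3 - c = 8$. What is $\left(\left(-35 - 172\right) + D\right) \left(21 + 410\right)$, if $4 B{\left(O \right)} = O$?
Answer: $- \frac{321957}{4} \approx -80489.0$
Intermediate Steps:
$c = -5$ ($c = 3 - 8 = -5$)
$B{\left(O \right)} = \frac{O}{4}$
$D = \frac{81}{4}$ ($D = \left(\frac{1}{4} \cdot 2 - 5\right)^{2} = \left(\frac{1}{2} - 5\right)^{2} = \left(- \frac{9}{2}\right)^{2} = \frac{81}{4} \approx 20.25$)
$\left(\left(-35 - 172\right) + D\right) \left(21 + 410\right) = \left(\left(-35 - 172\right) + \frac{81}{4}\right) \left(21 + 410\right) = \left(\left(-35 - 172\right) + \frac{81}{4}\right) 431 = \left(-207 + \frac{81}{4}\right) 431 = \left(- \frac{747}{4}\right) 431 = - \frac{321957}{4}$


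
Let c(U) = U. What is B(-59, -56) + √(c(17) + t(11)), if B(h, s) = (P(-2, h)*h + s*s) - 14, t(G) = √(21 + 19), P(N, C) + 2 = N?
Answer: 3358 + √(17 + 2*√10) ≈ 3362.8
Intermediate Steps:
P(N, C) = -2 + N
t(G) = 2*√10 (t(G) = √40 = 2*√10)
B(h, s) = -14 + s² - 4*h (B(h, s) = ((-2 - 2)*h + s*s) - 14 = (-4*h + s²) - 14 = (s² - 4*h) - 14 = -14 + s² - 4*h)
B(-59, -56) + √(c(17) + t(11)) = (-14 + (-56)² - 4*(-59)) + √(17 + 2*√10) = (-14 + 3136 + 236) + √(17 + 2*√10) = 3358 + √(17 + 2*√10)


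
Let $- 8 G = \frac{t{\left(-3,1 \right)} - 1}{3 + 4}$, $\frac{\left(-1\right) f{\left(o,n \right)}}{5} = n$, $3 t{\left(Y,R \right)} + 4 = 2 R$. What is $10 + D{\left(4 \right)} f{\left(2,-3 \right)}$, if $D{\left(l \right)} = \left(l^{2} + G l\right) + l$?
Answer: $\frac{4365}{14} \approx 311.79$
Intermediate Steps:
$t{\left(Y,R \right)} = - \frac{4}{3} + \frac{2 R}{3}$
$f{\left(o,n \right)} = - 5 n$
$G = \frac{5}{168}$ ($G = - \frac{\left(\left(- \frac{4}{3} + \frac{2}{3} \cdot 1\right) - 1\right) \frac{1}{3 + 4}}{8} = - \frac{\left(\left(- \frac{4}{3} + \frac{2}{3}\right) - 1\right) \frac{1}{7}}{8} = - \frac{\left(- \frac{2}{3} - 1\right) \frac{1}{7}}{8} = - \frac{\left(- \frac{5}{3}\right) \frac{1}{7}}{8} = \left(- \frac{1}{8}\right) \left(- \frac{5}{21}\right) = \frac{5}{168} \approx 0.029762$)
$D{\left(l \right)} = l^{2} + \frac{173 l}{168}$ ($D{\left(l \right)} = \left(l^{2} + \frac{5 l}{168}\right) + l = l^{2} + \frac{173 l}{168}$)
$10 + D{\left(4 \right)} f{\left(2,-3 \right)} = 10 + \frac{1}{168} \cdot 4 \left(173 + 168 \cdot 4\right) \left(\left(-5\right) \left(-3\right)\right) = 10 + \frac{1}{168} \cdot 4 \left(173 + 672\right) 15 = 10 + \frac{1}{168} \cdot 4 \cdot 845 \cdot 15 = 10 + \frac{845}{42} \cdot 15 = 10 + \frac{4225}{14} = \frac{4365}{14}$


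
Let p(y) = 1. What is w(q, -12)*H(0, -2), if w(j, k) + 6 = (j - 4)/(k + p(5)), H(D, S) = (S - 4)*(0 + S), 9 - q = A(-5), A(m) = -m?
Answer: -72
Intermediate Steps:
q = 4 (q = 9 - (-1)*(-5) = 9 - 1*5 = 9 - 5 = 4)
H(D, S) = S*(-4 + S) (H(D, S) = (-4 + S)*S = S*(-4 + S))
w(j, k) = -6 + (-4 + j)/(1 + k) (w(j, k) = -6 + (j - 4)/(k + 1) = -6 + (-4 + j)/(1 + k))
w(q, -12)*H(0, -2) = ((-10 + 4 - 6*(-12))/(1 - 12))*(-2*(-4 - 2)) = ((-10 + 4 + 72)/(-11))*(-2*(-6)) = -1/11*66*12 = -6*12 = -72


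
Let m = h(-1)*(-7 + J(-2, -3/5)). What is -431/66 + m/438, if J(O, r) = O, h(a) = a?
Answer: -15682/2409 ≈ -6.5098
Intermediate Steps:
m = 9 (m = -(-7 - 2) = -1*(-9) = 9)
-431/66 + m/438 = -431/66 + 9/438 = -431*1/66 + 9*(1/438) = -431/66 + 3/146 = -15682/2409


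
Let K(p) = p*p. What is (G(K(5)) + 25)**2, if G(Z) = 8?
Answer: 1089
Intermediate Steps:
K(p) = p**2
(G(K(5)) + 25)**2 = (8 + 25)**2 = 33**2 = 1089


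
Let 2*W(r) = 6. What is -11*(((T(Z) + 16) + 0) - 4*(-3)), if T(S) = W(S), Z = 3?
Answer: -341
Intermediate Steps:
W(r) = 3 (W(r) = (1/2)*6 = 3)
T(S) = 3
-11*(((T(Z) + 16) + 0) - 4*(-3)) = -11*(((3 + 16) + 0) - 4*(-3)) = -11*((19 + 0) + 12) = -11*(19 + 12) = -11*31 = -341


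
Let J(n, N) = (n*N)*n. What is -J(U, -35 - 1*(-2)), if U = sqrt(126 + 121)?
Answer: 8151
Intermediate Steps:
U = sqrt(247) ≈ 15.716
J(n, N) = N*n**2 (J(n, N) = (N*n)*n = N*n**2)
-J(U, -35 - 1*(-2)) = -(-35 - 1*(-2))*(sqrt(247))**2 = -(-35 + 2)*247 = -(-33)*247 = -1*(-8151) = 8151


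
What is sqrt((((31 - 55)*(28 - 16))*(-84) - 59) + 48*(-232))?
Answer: sqrt(12997) ≈ 114.00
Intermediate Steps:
sqrt((((31 - 55)*(28 - 16))*(-84) - 59) + 48*(-232)) = sqrt((-24*12*(-84) - 59) - 11136) = sqrt((-288*(-84) - 59) - 11136) = sqrt((24192 - 59) - 11136) = sqrt(24133 - 11136) = sqrt(12997)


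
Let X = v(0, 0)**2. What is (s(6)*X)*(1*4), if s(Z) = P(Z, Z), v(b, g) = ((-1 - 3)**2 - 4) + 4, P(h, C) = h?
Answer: 6144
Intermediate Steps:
v(b, g) = 16 (v(b, g) = ((-4)**2 - 4) + 4 = (16 - 4) + 4 = 12 + 4 = 16)
s(Z) = Z
X = 256 (X = 16**2 = 256)
(s(6)*X)*(1*4) = (6*256)*(1*4) = 1536*4 = 6144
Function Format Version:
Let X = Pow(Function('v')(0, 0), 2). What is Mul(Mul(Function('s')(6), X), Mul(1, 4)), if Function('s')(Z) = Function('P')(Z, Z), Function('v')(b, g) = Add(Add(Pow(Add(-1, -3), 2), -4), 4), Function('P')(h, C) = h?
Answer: 6144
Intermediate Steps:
Function('v')(b, g) = 16 (Function('v')(b, g) = Add(Add(Pow(-4, 2), -4), 4) = Add(Add(16, -4), 4) = Add(12, 4) = 16)
Function('s')(Z) = Z
X = 256 (X = Pow(16, 2) = 256)
Mul(Mul(Function('s')(6), X), Mul(1, 4)) = Mul(Mul(6, 256), Mul(1, 4)) = Mul(1536, 4) = 6144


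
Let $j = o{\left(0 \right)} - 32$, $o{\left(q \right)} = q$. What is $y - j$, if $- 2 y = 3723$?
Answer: $- \frac{3659}{2} \approx -1829.5$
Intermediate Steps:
$y = - \frac{3723}{2}$ ($y = \left(- \frac{1}{2}\right) 3723 = - \frac{3723}{2} \approx -1861.5$)
$j = -32$ ($j = 0 - 32 = -32$)
$y - j = - \frac{3723}{2} - -32 = - \frac{3723}{2} + 32 = - \frac{3659}{2}$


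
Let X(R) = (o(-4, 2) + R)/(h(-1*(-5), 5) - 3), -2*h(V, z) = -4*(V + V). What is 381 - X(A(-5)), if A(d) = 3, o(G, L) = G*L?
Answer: 6482/17 ≈ 381.29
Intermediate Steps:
h(V, z) = 4*V (h(V, z) = -(-2)*(V + V) = -(-2)*2*V = -(-4)*V = 4*V)
X(R) = -8/17 + R/17 (X(R) = (-4*2 + R)/(4*(-1*(-5)) - 3) = (-8 + R)/(4*5 - 3) = (-8 + R)/(20 - 3) = (-8 + R)/17 = (-8 + R)*(1/17) = -8/17 + R/17)
381 - X(A(-5)) = 381 - (-8/17 + (1/17)*3) = 381 - (-8/17 + 3/17) = 381 - 1*(-5/17) = 381 + 5/17 = 6482/17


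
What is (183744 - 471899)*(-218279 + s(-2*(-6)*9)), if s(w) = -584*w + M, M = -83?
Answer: 81096614270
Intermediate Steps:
s(w) = -83 - 584*w (s(w) = -584*w - 83 = -83 - 584*w)
(183744 - 471899)*(-218279 + s(-2*(-6)*9)) = (183744 - 471899)*(-218279 + (-83 - 584*(-2*(-6))*9)) = -288155*(-218279 + (-83 - 7008*9)) = -288155*(-218279 + (-83 - 584*108)) = -288155*(-218279 + (-83 - 63072)) = -288155*(-218279 - 63155) = -288155*(-281434) = 81096614270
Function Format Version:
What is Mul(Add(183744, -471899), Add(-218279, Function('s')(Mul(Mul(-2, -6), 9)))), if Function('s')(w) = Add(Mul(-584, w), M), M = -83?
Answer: 81096614270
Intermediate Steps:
Function('s')(w) = Add(-83, Mul(-584, w)) (Function('s')(w) = Add(Mul(-584, w), -83) = Add(-83, Mul(-584, w)))
Mul(Add(183744, -471899), Add(-218279, Function('s')(Mul(Mul(-2, -6), 9)))) = Mul(Add(183744, -471899), Add(-218279, Add(-83, Mul(-584, Mul(Mul(-2, -6), 9))))) = Mul(-288155, Add(-218279, Add(-83, Mul(-584, Mul(12, 9))))) = Mul(-288155, Add(-218279, Add(-83, Mul(-584, 108)))) = Mul(-288155, Add(-218279, Add(-83, -63072))) = Mul(-288155, Add(-218279, -63155)) = Mul(-288155, -281434) = 81096614270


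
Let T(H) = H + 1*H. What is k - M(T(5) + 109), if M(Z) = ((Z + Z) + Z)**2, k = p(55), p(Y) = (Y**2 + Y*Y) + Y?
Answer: -121344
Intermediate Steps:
T(H) = 2*H (T(H) = H + H = 2*H)
p(Y) = Y + 2*Y**2 (p(Y) = (Y**2 + Y**2) + Y = 2*Y**2 + Y = Y + 2*Y**2)
k = 6105 (k = 55*(1 + 2*55) = 55*(1 + 110) = 55*111 = 6105)
M(Z) = 9*Z**2 (M(Z) = (2*Z + Z)**2 = (3*Z)**2 = 9*Z**2)
k - M(T(5) + 109) = 6105 - 9*(2*5 + 109)**2 = 6105 - 9*(10 + 109)**2 = 6105 - 9*119**2 = 6105 - 9*14161 = 6105 - 1*127449 = 6105 - 127449 = -121344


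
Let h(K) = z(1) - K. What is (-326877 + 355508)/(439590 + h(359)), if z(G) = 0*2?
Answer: 28631/439231 ≈ 0.065184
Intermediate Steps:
z(G) = 0
h(K) = -K (h(K) = 0 - K = -K)
(-326877 + 355508)/(439590 + h(359)) = (-326877 + 355508)/(439590 - 1*359) = 28631/(439590 - 359) = 28631/439231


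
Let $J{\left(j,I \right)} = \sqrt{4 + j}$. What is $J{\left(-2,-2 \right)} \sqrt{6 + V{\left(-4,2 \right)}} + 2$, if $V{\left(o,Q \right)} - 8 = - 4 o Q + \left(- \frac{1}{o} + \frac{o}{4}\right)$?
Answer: $2 + \frac{\sqrt{362}}{2} \approx 11.513$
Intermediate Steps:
$V{\left(o,Q \right)} = 8 - \frac{1}{o} + \frac{o}{4} - 4 Q o$ ($V{\left(o,Q \right)} = 8 + \left(- 4 o Q + \left(- \frac{1}{o} + \frac{o}{4}\right)\right) = 8 - \left(\frac{1}{o} - o \frac{1}{4} + 4 Q o\right) = 8 - \left(\frac{1}{o} - \frac{o}{4} + 4 Q o\right) = 8 - \frac{1}{o} + \frac{o}{4} - 4 Q o$)
$J{\left(-2,-2 \right)} \sqrt{6 + V{\left(-4,2 \right)}} + 2 = \sqrt{4 - 2} \sqrt{6 + \left(8 - \frac{1}{-4} + \frac{1}{4} \left(-4\right) - 8 \left(-4\right)\right)} + 2 = \sqrt{2} \sqrt{6 + \left(8 - - \frac{1}{4} - 1 + 32\right)} + 2 = \sqrt{2} \sqrt{6 + \left(8 + \frac{1}{4} - 1 + 32\right)} + 2 = \sqrt{2} \sqrt{6 + \frac{157}{4}} + 2 = \sqrt{2} \sqrt{\frac{181}{4}} + 2 = \sqrt{2} \frac{\sqrt{181}}{2} + 2 = \frac{\sqrt{362}}{2} + 2 = 2 + \frac{\sqrt{362}}{2}$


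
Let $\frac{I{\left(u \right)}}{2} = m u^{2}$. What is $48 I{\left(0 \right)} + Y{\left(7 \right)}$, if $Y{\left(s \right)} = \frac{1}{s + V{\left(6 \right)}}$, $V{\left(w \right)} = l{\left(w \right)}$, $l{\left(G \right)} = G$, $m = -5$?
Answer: $\frac{1}{13} \approx 0.076923$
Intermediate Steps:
$I{\left(u \right)} = - 10 u^{2}$ ($I{\left(u \right)} = 2 \left(- 5 u^{2}\right) = - 10 u^{2}$)
$V{\left(w \right)} = w$
$Y{\left(s \right)} = \frac{1}{6 + s}$ ($Y{\left(s \right)} = \frac{1}{s + 6} = \frac{1}{6 + s}$)
$48 I{\left(0 \right)} + Y{\left(7 \right)} = 48 \left(- 10 \cdot 0^{2}\right) + \frac{1}{6 + 7} = 48 \left(\left(-10\right) 0\right) + \frac{1}{13} = 48 \cdot 0 + \frac{1}{13} = 0 + \frac{1}{13} = \frac{1}{13}$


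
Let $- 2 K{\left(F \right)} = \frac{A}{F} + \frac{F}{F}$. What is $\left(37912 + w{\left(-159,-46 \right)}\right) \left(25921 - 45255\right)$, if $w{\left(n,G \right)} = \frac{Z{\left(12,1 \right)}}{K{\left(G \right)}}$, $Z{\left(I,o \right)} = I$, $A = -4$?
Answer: $- \frac{18314092832}{25} \approx -7.3256 \cdot 10^{8}$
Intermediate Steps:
$K{\left(F \right)} = - \frac{1}{2} + \frac{2}{F}$ ($K{\left(F \right)} = - \frac{- \frac{4}{F} + \frac{F}{F}}{2} = - \frac{- \frac{4}{F} + 1}{2} = - \frac{1 - \frac{4}{F}}{2} = - \frac{1}{2} + \frac{2}{F}$)
$w{\left(n,G \right)} = \frac{24 G}{4 - G}$ ($w{\left(n,G \right)} = \frac{12}{\frac{1}{2} \frac{1}{G} \left(4 - G\right)} = 12 \frac{2 G}{4 - G} = \frac{24 G}{4 - G}$)
$\left(37912 + w{\left(-159,-46 \right)}\right) \left(25921 - 45255\right) = \left(37912 - - \frac{1104}{-4 - 46}\right) \left(25921 - 45255\right) = \left(37912 - - \frac{1104}{-50}\right) \left(-19334\right) = \left(37912 - \left(-1104\right) \left(- \frac{1}{50}\right)\right) \left(-19334\right) = \left(37912 - \frac{552}{25}\right) \left(-19334\right) = \frac{947248}{25} \left(-19334\right) = - \frac{18314092832}{25}$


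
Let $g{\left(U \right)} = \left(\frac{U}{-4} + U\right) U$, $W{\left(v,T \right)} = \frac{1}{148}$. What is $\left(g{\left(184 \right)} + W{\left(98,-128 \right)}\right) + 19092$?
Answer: $\frac{6583633}{148} \approx 44484.0$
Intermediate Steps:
$W{\left(v,T \right)} = \frac{1}{148}$
$g{\left(U \right)} = \frac{3 U^{2}}{4}$ ($g{\left(U \right)} = \left(U \left(- \frac{1}{4}\right) + U\right) U = \left(- \frac{U}{4} + U\right) U = \frac{3 U}{4} U = \frac{3 U^{2}}{4}$)
$\left(g{\left(184 \right)} + W{\left(98,-128 \right)}\right) + 19092 = \left(\frac{3 \cdot 184^{2}}{4} + \frac{1}{148}\right) + 19092 = \left(\frac{3}{4} \cdot 33856 + \frac{1}{148}\right) + 19092 = \left(25392 + \frac{1}{148}\right) + 19092 = \frac{3758017}{148} + 19092 = \frac{6583633}{148}$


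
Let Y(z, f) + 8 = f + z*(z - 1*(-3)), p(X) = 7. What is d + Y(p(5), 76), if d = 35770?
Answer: 35908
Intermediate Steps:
Y(z, f) = -8 + f + z*(3 + z) (Y(z, f) = -8 + (f + z*(z - 1*(-3))) = -8 + (f + z*(z + 3)) = -8 + (f + z*(3 + z)) = -8 + f + z*(3 + z))
d + Y(p(5), 76) = 35770 + (-8 + 76 + 7² + 3*7) = 35770 + (-8 + 76 + 49 + 21) = 35770 + 138 = 35908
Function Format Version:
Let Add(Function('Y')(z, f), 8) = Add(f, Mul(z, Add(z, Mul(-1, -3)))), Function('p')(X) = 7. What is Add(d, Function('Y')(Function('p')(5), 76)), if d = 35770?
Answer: 35908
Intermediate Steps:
Function('Y')(z, f) = Add(-8, f, Mul(z, Add(3, z))) (Function('Y')(z, f) = Add(-8, Add(f, Mul(z, Add(z, Mul(-1, -3))))) = Add(-8, Add(f, Mul(z, Add(z, 3)))) = Add(-8, Add(f, Mul(z, Add(3, z)))) = Add(-8, f, Mul(z, Add(3, z))))
Add(d, Function('Y')(Function('p')(5), 76)) = Add(35770, Add(-8, 76, Pow(7, 2), Mul(3, 7))) = Add(35770, Add(-8, 76, 49, 21)) = Add(35770, 138) = 35908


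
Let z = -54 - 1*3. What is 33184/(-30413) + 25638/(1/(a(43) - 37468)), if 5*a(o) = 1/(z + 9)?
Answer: -68740871753517/71560 ≈ -9.6060e+8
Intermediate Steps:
z = -57 (z = -54 - 3 = -57)
a(o) = -1/240 (a(o) = 1/(5*(-57 + 9)) = (1/5)/(-48) = (1/5)*(-1/48) = -1/240)
33184/(-30413) + 25638/(1/(a(43) - 37468)) = 33184/(-30413) + 25638/(1/(-1/240 - 37468)) = 33184*(-1/30413) + 25638/(1/(-8992321/240)) = -1952/1789 + 25638/(-240/8992321) = -1952/1789 + 25638*(-8992321/240) = -1952/1789 - 38424187633/40 = -68740871753517/71560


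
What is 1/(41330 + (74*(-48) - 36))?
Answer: 1/37742 ≈ 2.6496e-5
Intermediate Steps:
1/(41330 + (74*(-48) - 36)) = 1/(41330 + (-3552 - 36)) = 1/(41330 - 3588) = 1/37742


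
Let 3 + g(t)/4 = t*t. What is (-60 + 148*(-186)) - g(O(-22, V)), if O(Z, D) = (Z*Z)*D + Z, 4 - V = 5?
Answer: -1051720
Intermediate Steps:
V = -1 (V = 4 - 1*5 = 4 - 5 = -1)
O(Z, D) = Z + D*Z² (O(Z, D) = Z²*D + Z = D*Z² + Z = Z + D*Z²)
g(t) = -12 + 4*t² (g(t) = -12 + 4*(t*t) = -12 + 4*t²)
(-60 + 148*(-186)) - g(O(-22, V)) = (-60 + 148*(-186)) - (-12 + 4*(-22*(1 - 1*(-22)))²) = (-60 - 27528) - (-12 + 4*(-22*(1 + 22))²) = -27588 - (-12 + 4*(-22*23)²) = -27588 - (-12 + 4*(-506)²) = -27588 - (-12 + 4*256036) = -27588 - (-12 + 1024144) = -27588 - 1*1024132 = -27588 - 1024132 = -1051720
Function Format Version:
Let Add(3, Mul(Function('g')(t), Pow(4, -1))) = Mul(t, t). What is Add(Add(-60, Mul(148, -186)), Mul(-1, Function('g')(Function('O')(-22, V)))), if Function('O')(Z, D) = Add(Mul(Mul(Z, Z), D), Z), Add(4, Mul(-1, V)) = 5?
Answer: -1051720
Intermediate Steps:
V = -1 (V = Add(4, Mul(-1, 5)) = Add(4, -5) = -1)
Function('O')(Z, D) = Add(Z, Mul(D, Pow(Z, 2))) (Function('O')(Z, D) = Add(Mul(Pow(Z, 2), D), Z) = Add(Mul(D, Pow(Z, 2)), Z) = Add(Z, Mul(D, Pow(Z, 2))))
Function('g')(t) = Add(-12, Mul(4, Pow(t, 2))) (Function('g')(t) = Add(-12, Mul(4, Mul(t, t))) = Add(-12, Mul(4, Pow(t, 2))))
Add(Add(-60, Mul(148, -186)), Mul(-1, Function('g')(Function('O')(-22, V)))) = Add(Add(-60, Mul(148, -186)), Mul(-1, Add(-12, Mul(4, Pow(Mul(-22, Add(1, Mul(-1, -22))), 2))))) = Add(Add(-60, -27528), Mul(-1, Add(-12, Mul(4, Pow(Mul(-22, Add(1, 22)), 2))))) = Add(-27588, Mul(-1, Add(-12, Mul(4, Pow(Mul(-22, 23), 2))))) = Add(-27588, Mul(-1, Add(-12, Mul(4, Pow(-506, 2))))) = Add(-27588, Mul(-1, Add(-12, Mul(4, 256036)))) = Add(-27588, Mul(-1, Add(-12, 1024144))) = Add(-27588, Mul(-1, 1024132)) = Add(-27588, -1024132) = -1051720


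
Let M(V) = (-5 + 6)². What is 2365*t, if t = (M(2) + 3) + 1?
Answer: 11825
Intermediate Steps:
M(V) = 1 (M(V) = 1² = 1)
t = 5 (t = (1 + 3) + 1 = 4 + 1 = 5)
2365*t = 2365*5 = 11825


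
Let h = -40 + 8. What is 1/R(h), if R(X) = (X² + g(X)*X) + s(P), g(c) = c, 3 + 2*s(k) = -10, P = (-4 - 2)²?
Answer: 2/4083 ≈ 0.00048984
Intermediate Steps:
P = 36 (P = (-6)² = 36)
s(k) = -13/2 (s(k) = -3/2 + (½)*(-10) = -3/2 - 5 = -13/2)
h = -32
R(X) = -13/2 + 2*X² (R(X) = (X² + X*X) - 13/2 = (X² + X²) - 13/2 = 2*X² - 13/2 = -13/2 + 2*X²)
1/R(h) = 1/(-13/2 + 2*(-32)²) = 1/(-13/2 + 2*1024) = 1/(-13/2 + 2048) = 1/(4083/2) = 2/4083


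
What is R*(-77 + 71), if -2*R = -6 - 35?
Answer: -123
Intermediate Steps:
R = 41/2 (R = -(-6 - 35)/2 = -1/2*(-41) = 41/2 ≈ 20.500)
R*(-77 + 71) = 41*(-77 + 71)/2 = (41/2)*(-6) = -123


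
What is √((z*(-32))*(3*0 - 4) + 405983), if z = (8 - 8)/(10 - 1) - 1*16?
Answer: √403935 ≈ 635.56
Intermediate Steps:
z = -16 (z = 0/9 - 16 = 0*(⅑) - 16 = 0 - 16 = -16)
√((z*(-32))*(3*0 - 4) + 405983) = √((-16*(-32))*(3*0 - 4) + 405983) = √(512*(0 - 4) + 405983) = √(512*(-4) + 405983) = √(-2048 + 405983) = √403935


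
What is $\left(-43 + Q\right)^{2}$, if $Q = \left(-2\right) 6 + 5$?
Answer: $2500$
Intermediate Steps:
$Q = -7$ ($Q = -12 + 5 = -7$)
$\left(-43 + Q\right)^{2} = \left(-43 - 7\right)^{2} = \left(-50\right)^{2} = 2500$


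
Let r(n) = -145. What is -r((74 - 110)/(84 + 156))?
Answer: 145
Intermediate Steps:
-r((74 - 110)/(84 + 156)) = -1*(-145) = 145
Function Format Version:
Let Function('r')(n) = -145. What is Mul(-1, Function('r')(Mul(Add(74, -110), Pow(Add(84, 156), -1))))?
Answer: 145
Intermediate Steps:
Mul(-1, Function('r')(Mul(Add(74, -110), Pow(Add(84, 156), -1)))) = Mul(-1, -145) = 145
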